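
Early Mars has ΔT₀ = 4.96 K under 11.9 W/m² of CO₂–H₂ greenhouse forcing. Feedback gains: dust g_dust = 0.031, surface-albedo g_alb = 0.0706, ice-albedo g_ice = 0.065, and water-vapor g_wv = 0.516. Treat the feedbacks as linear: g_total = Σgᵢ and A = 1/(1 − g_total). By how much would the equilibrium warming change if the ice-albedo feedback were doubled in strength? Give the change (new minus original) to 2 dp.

Original: g = 0.6826, ΔT = 4.96/(1−0.6826) = 15.6270 K.
With doubled ice-albedo: g' = 0.7476, ΔT' = 4.96/(1−0.7476) = 19.6513 K.
Change = 19.6513 − 15.6270 = 4.02 K.

4.02 K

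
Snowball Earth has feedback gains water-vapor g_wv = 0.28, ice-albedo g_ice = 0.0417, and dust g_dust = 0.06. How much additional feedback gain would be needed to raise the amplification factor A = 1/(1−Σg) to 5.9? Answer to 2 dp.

0.45

Current total gain = 0.3817.
Target gain for A = 5.9: g* = 1 − 1/5.9 = 0.8305.
Additional gain needed = 0.8305 − 0.3817 = 0.45.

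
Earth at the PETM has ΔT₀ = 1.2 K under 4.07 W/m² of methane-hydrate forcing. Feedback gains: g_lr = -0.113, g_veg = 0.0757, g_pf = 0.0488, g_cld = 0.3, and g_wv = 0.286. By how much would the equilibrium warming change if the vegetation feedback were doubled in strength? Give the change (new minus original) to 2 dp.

Original: g = 0.5975, ΔT = 1.2/(1−0.5975) = 2.9814 K.
With doubled vegetation: g' = 0.6732, ΔT' = 1.2/(1−0.6732) = 3.6720 K.
Change = 3.6720 − 2.9814 = 0.69 K.

0.69 K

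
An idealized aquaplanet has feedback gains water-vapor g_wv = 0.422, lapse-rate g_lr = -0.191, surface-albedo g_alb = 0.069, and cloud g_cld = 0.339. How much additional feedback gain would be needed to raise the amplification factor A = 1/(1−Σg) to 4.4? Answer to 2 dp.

Current total gain = 0.639.
Target gain for A = 4.4: g* = 1 − 1/4.4 = 0.7727.
Additional gain needed = 0.7727 − 0.639 = 0.13.

0.13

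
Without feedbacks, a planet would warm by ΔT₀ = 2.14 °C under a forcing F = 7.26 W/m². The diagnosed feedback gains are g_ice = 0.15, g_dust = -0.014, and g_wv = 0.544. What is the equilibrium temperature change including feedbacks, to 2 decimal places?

Total gain g = 0.15 − 0.014 + 0.544 = 0.68.
Amplification A = 1/(1 − 0.68) = 3.125.
ΔT = 2.14 × 3.125 = 6.69 °C.

6.69 °C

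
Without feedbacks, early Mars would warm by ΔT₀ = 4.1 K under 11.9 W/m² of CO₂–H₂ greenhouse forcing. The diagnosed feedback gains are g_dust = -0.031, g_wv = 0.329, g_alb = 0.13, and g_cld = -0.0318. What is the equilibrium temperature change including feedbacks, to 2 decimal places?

6.79 K

Total gain g = -0.031 + 0.329 + 0.13 − 0.0318 = 0.3962.
Amplification A = 1/(1 − 0.3962) = 1.656.
ΔT = 4.1 × 1.656 = 6.79 K.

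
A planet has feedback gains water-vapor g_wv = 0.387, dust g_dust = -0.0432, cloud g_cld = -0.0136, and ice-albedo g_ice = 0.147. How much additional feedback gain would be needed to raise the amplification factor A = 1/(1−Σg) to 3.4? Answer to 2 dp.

0.23

Current total gain = 0.4772.
Target gain for A = 3.4: g* = 1 − 1/3.4 = 0.7059.
Additional gain needed = 0.7059 − 0.4772 = 0.23.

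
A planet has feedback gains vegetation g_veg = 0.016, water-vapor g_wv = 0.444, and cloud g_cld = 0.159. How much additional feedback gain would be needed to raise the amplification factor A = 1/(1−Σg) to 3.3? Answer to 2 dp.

Current total gain = 0.619.
Target gain for A = 3.3: g* = 1 − 1/3.3 = 0.697.
Additional gain needed = 0.697 − 0.619 = 0.08.

0.08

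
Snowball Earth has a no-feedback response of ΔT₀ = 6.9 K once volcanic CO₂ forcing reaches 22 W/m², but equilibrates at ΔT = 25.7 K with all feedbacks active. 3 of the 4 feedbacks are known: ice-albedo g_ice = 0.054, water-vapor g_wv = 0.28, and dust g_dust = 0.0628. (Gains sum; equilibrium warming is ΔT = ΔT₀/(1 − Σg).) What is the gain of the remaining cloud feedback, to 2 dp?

0.33

Amplification A = ΔT/ΔT₀ = 25.7/6.9 = 3.725.
Total gain g = 1 − 1/A = 1 − 1/3.725 = 0.7315.
Known gains sum to 0.054 + 0.28 + 0.0628 = 0.3968.
g_cld = 0.7315 − 0.3968 = 0.33.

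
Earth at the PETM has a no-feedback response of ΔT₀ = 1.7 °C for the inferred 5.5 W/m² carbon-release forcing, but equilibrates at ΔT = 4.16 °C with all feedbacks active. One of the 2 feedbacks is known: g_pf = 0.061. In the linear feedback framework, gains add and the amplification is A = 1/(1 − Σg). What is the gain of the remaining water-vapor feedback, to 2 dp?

0.53

Amplification A = ΔT/ΔT₀ = 4.16/1.7 = 2.447.
Total gain g = 1 − 1/A = 1 − 1/2.447 = 0.5913.
The known gain is 0.061.
g_wv = 0.5913 − 0.061 = 0.53.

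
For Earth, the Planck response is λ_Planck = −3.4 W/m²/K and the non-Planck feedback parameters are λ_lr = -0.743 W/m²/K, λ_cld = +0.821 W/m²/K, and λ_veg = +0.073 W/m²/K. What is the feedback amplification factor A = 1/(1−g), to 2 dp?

1.05

Convert to gains: g_lr = -0.743/3.4 = -0.2185; g_cld = 0.821/3.4 = 0.2415; g_veg = 0.073/3.4 = 0.02147.
Total gain g = 0.04447.
A = 1/(1 − 0.04447) = 1.05.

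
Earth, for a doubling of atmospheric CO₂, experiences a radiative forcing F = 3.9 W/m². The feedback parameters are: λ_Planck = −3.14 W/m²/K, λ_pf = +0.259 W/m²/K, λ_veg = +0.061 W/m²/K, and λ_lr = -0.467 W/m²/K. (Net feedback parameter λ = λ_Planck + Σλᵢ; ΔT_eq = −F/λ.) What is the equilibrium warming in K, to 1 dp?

Net feedback parameter λ = (−3.14) + (+0.259) + (+0.061) + (-0.467) = -3.287 W/m²/K.
ΔT = −F/λ = −3.9/(-3.287) = 1.2 K.

1.2 K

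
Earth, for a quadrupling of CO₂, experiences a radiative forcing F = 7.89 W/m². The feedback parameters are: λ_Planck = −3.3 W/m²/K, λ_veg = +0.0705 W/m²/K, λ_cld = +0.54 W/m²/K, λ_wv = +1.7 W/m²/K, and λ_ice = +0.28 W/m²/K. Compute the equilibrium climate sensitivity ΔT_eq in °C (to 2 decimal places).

11.12 °C

Net feedback parameter λ = (−3.3) + (+0.0705) + (+0.54) + (+1.7) + (+0.28) = -0.7095 W/m²/K.
ΔT = −F/λ = −7.89/(-0.7095) = 11.12 °C.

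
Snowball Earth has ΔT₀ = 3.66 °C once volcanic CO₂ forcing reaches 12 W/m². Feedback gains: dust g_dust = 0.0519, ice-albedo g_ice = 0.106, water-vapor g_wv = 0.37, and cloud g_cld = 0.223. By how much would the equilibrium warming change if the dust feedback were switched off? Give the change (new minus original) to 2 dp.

Original: g = 0.7509, ΔT = 3.66/(1−0.7509) = 14.6929 °C.
Without dust: g' = 0.699, ΔT' = 3.66/(1−0.699) = 12.1595 °C.
Change = 12.1595 − 14.6929 = -2.53 °C.

-2.53 °C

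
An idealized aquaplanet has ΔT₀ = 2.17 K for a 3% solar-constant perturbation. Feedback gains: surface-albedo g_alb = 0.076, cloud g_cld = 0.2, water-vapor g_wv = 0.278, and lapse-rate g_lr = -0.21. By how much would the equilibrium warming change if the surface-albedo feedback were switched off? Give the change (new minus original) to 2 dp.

-0.34 K

Original: g = 0.344, ΔT = 2.17/(1−0.344) = 3.3079 K.
Without surface-albedo: g' = 0.268, ΔT' = 2.17/(1−0.268) = 2.9645 K.
Change = 2.9645 − 3.3079 = -0.34 K.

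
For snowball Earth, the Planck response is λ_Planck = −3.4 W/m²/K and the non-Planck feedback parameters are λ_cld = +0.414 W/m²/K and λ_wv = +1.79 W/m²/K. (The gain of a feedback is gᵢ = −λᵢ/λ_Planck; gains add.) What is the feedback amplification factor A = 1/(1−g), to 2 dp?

Convert to gains: g_cld = 0.414/3.4 = 0.1218; g_wv = 1.79/3.4 = 0.5265.
Total gain g = 0.6483.
A = 1/(1 − 0.6483) = 2.84.

2.84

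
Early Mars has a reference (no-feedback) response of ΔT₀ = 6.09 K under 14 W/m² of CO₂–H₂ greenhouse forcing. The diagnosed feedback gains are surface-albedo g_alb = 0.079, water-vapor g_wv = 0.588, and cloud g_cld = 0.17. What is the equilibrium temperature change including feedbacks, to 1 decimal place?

37.4 K

Total gain g = 0.079 + 0.588 + 0.17 = 0.837.
Amplification A = 1/(1 − 0.837) = 6.135.
ΔT = 6.09 × 6.135 = 37.4 K.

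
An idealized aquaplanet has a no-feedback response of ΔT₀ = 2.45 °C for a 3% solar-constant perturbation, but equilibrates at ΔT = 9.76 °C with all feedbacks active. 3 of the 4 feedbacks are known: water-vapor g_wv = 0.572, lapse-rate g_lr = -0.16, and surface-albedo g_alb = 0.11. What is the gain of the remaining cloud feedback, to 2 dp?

Amplification A = ΔT/ΔT₀ = 9.76/2.45 = 3.984.
Total gain g = 1 − 1/A = 1 − 1/3.984 = 0.749.
Known gains sum to 0.572 − 0.16 + 0.11 = 0.522.
g_cld = 0.749 − 0.522 = 0.23.

0.23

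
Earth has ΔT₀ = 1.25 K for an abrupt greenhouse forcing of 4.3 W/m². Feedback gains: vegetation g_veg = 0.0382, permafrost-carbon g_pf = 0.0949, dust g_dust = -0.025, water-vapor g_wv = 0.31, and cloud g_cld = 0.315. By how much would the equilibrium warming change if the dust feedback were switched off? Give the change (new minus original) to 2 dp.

Original: g = 0.7331, ΔT = 1.25/(1−0.7331) = 4.6834 K.
Without dust: g' = 0.7581, ΔT' = 1.25/(1−0.7581) = 5.1674 K.
Change = 5.1674 − 4.6834 = 0.48 K.

0.48 K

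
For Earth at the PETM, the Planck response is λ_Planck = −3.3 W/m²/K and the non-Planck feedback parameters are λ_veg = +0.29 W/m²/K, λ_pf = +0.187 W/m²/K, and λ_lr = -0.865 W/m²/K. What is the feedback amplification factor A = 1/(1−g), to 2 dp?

0.89

Convert to gains: g_veg = 0.29/3.3 = 0.08788; g_pf = 0.187/3.3 = 0.05667; g_lr = -0.865/3.3 = -0.2621.
Total gain g = -0.11755.
A = 1/(1 + 0.11755) = 0.89.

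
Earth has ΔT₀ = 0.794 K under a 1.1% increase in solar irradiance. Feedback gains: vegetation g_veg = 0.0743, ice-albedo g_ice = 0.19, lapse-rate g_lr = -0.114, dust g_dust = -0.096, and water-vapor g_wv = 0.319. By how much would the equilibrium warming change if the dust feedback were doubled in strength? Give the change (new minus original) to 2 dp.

-0.17 K

Original: g = 0.3733, ΔT = 0.794/(1−0.3733) = 1.2670 K.
With doubled dust: g' = 0.2773, ΔT' = 0.794/(1−0.2773) = 1.0987 K.
Change = 1.0987 − 1.2670 = -0.17 K.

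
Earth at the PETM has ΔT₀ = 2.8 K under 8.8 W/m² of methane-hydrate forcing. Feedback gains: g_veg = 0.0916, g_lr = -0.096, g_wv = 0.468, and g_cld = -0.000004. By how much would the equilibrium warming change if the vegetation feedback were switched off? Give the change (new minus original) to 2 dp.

Original: g = 0.463596, ΔT = 2.8/(1−0.463596) = 5.2199 K.
Without vegetation: g' = 0.371996, ΔT' = 2.8/(1−0.371996) = 4.4586 K.
Change = 4.4586 − 5.2199 = -0.76 K.

-0.76 K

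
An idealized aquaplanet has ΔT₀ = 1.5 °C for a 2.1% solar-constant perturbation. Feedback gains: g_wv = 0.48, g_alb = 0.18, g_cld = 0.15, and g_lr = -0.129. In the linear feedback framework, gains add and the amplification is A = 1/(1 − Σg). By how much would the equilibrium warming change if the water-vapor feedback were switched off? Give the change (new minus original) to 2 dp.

-2.82 °C

Original: g = 0.681, ΔT = 1.5/(1−0.681) = 4.7022 °C.
Without water-vapor: g' = 0.201, ΔT' = 1.5/(1−0.201) = 1.8773 °C.
Change = 1.8773 − 4.7022 = -2.82 °C.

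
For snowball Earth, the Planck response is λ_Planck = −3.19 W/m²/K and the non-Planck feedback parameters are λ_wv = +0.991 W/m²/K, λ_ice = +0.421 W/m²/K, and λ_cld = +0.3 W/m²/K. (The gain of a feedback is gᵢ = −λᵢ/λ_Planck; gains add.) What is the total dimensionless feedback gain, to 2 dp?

Convert to gains: g_wv = 0.991/3.19 = 0.3107; g_ice = 0.421/3.19 = 0.132; g_cld = 0.3/3.19 = 0.09404.
Total gain g = 0.53674.

0.54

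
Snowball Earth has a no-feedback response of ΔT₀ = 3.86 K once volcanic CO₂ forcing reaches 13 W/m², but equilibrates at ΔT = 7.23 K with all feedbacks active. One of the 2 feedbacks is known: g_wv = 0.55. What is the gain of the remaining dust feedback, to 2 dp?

-0.08

Amplification A = ΔT/ΔT₀ = 7.23/3.86 = 1.873.
Total gain g = 1 − 1/A = 1 − 1/1.873 = 0.4661.
The known gain is 0.55.
g_dust = 0.4661 − 0.55 = -0.08.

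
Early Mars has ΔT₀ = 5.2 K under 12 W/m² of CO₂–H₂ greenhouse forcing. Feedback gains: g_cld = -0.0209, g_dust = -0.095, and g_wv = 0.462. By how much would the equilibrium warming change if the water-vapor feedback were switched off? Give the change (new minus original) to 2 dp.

Original: g = 0.3461, ΔT = 5.2/(1−0.3461) = 7.9523 K.
Without water-vapor: g' = -0.1159, ΔT' = 5.2/(1+0.1159) = 4.6599 K.
Change = 4.6599 − 7.9523 = -3.29 K.

-3.29 K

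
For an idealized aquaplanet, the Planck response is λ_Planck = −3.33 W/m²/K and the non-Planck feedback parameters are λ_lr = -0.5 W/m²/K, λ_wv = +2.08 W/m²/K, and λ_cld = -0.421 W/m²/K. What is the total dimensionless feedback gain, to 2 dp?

0.35

Convert to gains: g_lr = -0.5/3.33 = -0.1502; g_wv = 2.08/3.33 = 0.6246; g_cld = -0.421/3.33 = -0.1264.
Total gain g = 0.348.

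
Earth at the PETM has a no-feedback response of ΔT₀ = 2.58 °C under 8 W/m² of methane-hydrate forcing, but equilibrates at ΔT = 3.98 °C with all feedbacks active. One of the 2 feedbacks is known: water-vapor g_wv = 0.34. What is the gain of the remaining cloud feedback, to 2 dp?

0.01

Amplification A = ΔT/ΔT₀ = 3.98/2.58 = 1.543.
Total gain g = 1 − 1/A = 1 − 1/1.543 = 0.3519.
The known gain is 0.34.
g_cld = 0.3519 − 0.34 = 0.01.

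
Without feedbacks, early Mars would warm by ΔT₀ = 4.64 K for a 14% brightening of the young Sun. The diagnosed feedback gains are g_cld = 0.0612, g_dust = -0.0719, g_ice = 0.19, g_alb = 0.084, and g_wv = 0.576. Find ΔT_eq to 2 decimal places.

Total gain g = 0.0612 − 0.0719 + 0.19 + 0.084 + 0.576 = 0.8393.
Amplification A = 1/(1 − 0.8393) = 6.223.
ΔT = 4.64 × 6.223 = 28.87 K.

28.87 K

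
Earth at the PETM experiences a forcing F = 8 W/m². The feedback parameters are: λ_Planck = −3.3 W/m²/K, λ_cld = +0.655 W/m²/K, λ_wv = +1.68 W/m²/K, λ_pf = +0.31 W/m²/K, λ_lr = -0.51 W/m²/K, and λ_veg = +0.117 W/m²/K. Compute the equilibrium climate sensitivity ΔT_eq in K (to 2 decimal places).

7.63 K

Net feedback parameter λ = (−3.3) + (+0.655) + (+1.68) + (+0.31) + (-0.51) + (+0.117) = -1.048 W/m²/K.
ΔT = −F/λ = −8/(-1.048) = 7.63 K.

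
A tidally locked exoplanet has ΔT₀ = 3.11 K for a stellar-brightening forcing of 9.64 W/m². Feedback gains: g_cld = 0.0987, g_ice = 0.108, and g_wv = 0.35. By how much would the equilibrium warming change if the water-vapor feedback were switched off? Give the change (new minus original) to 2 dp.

Original: g = 0.5567, ΔT = 3.11/(1−0.5567) = 7.0156 K.
Without water-vapor: g' = 0.2067, ΔT' = 3.11/(1−0.2067) = 3.9203 K.
Change = 3.9203 − 7.0156 = -3.10 K.

-3.10 K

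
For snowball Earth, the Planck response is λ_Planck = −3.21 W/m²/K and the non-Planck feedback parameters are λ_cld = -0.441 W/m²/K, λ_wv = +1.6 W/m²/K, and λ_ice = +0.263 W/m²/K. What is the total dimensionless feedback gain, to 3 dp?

Convert to gains: g_cld = -0.441/3.21 = -0.1374; g_wv = 1.6/3.21 = 0.4984; g_ice = 0.263/3.21 = 0.08193.
Total gain g = 0.44293.

0.443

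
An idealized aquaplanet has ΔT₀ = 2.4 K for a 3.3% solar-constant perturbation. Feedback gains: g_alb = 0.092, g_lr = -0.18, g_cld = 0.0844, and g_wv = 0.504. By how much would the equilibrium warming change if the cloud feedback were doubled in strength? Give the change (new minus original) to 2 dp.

Original: g = 0.5004, ΔT = 2.4/(1−0.5004) = 4.8038 K.
With doubled cloud: g' = 0.5848, ΔT' = 2.4/(1−0.5848) = 5.7803 K.
Change = 5.7803 − 4.8038 = 0.98 K.

0.98 K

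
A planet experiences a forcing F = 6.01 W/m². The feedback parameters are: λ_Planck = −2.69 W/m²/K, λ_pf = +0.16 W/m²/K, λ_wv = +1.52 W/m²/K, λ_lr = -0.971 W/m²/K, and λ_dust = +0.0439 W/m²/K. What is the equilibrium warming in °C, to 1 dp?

Net feedback parameter λ = (−2.69) + (+0.16) + (+1.52) + (-0.971) + (+0.0439) = -1.9371 W/m²/K.
ΔT = −F/λ = −6.01/(-1.9371) = 3.1 °C.

3.1 °C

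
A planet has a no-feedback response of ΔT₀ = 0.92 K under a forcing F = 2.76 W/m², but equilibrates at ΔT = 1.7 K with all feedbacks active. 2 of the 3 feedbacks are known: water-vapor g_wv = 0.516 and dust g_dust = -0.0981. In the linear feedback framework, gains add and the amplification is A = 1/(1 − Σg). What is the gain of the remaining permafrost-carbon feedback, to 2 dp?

0.04

Amplification A = ΔT/ΔT₀ = 1.7/0.92 = 1.848.
Total gain g = 1 − 1/A = 1 − 1/1.848 = 0.4589.
Known gains sum to 0.516 − 0.0981 = 0.4179.
g_pf = 0.4589 − 0.4179 = 0.04.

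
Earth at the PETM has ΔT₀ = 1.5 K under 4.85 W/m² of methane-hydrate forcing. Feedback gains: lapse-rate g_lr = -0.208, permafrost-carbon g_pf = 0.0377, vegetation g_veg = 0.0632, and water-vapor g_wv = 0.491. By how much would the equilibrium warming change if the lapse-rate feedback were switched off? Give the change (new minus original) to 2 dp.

1.24 K

Original: g = 0.3839, ΔT = 1.5/(1−0.3839) = 2.4347 K.
Without lapse-rate: g' = 0.5919, ΔT' = 1.5/(1−0.5919) = 3.6756 K.
Change = 3.6756 − 2.4347 = 1.24 K.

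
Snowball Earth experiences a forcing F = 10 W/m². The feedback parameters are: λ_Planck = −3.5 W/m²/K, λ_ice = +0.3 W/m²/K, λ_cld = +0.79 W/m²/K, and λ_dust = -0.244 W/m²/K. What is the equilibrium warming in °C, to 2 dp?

3.77 °C

Net feedback parameter λ = (−3.5) + (+0.3) + (+0.79) + (-0.244) = -2.654 W/m²/K.
ΔT = −F/λ = −10/(-2.654) = 3.77 °C.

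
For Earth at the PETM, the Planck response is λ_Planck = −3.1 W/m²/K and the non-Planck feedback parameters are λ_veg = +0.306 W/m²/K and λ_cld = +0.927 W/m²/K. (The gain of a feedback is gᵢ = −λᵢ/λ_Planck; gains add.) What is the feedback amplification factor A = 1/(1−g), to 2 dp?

1.66

Convert to gains: g_veg = 0.306/3.1 = 0.09871; g_cld = 0.927/3.1 = 0.299.
Total gain g = 0.39771.
A = 1/(1 − 0.39771) = 1.66.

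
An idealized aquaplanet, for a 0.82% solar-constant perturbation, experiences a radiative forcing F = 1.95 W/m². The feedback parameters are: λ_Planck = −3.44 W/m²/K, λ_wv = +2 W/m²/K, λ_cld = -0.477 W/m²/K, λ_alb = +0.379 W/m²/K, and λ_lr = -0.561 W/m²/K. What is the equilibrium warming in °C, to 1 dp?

0.9 °C

Net feedback parameter λ = (−3.44) + (+2) + (-0.477) + (+0.379) + (-0.561) = -2.099 W/m²/K.
ΔT = −F/λ = −1.95/(-2.099) = 0.9 °C.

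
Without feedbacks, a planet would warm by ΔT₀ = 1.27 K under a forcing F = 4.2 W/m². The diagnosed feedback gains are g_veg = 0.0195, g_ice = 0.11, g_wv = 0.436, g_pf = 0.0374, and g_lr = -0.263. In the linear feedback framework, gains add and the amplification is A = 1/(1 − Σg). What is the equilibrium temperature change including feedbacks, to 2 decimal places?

1.92 K

Total gain g = 0.0195 + 0.11 + 0.436 + 0.0374 − 0.263 = 0.3399.
Amplification A = 1/(1 − 0.3399) = 1.515.
ΔT = 1.27 × 1.515 = 1.92 K.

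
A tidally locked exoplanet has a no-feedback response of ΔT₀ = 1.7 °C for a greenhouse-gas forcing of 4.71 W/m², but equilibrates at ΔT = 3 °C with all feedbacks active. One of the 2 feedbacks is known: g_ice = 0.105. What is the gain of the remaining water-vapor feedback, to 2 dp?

Amplification A = ΔT/ΔT₀ = 3/1.7 = 1.765.
Total gain g = 1 − 1/A = 1 − 1/1.765 = 0.4334.
The known gain is 0.105.
g_wv = 0.4334 − 0.105 = 0.33.

0.33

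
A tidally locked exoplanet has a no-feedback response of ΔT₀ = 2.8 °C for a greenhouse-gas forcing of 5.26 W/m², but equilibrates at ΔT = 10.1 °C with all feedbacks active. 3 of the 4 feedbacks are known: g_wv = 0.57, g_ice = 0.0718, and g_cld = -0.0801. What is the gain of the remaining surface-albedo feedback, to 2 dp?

Amplification A = ΔT/ΔT₀ = 10.1/2.8 = 3.607.
Total gain g = 1 − 1/A = 1 − 1/3.607 = 0.7228.
Known gains sum to 0.57 + 0.0718 − 0.0801 = 0.5617.
g_alb = 0.7228 − 0.5617 = 0.16.

0.16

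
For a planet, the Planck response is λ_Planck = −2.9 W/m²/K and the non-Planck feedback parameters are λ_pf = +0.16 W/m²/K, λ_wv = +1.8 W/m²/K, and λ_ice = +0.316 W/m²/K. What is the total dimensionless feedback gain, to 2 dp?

0.78

Convert to gains: g_pf = 0.16/2.9 = 0.05517; g_wv = 1.8/2.9 = 0.6207; g_ice = 0.316/2.9 = 0.109.
Total gain g = 0.78487.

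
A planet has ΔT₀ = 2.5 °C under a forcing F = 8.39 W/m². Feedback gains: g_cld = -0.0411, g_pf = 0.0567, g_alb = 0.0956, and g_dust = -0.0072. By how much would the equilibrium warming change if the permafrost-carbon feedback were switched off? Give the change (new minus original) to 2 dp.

-0.17 °C

Original: g = 0.104, ΔT = 2.5/(1−0.104) = 2.7902 °C.
Without permafrost-carbon: g' = 0.0473, ΔT' = 2.5/(1−0.0473) = 2.6241 °C.
Change = 2.6241 − 2.7902 = -0.17 °C.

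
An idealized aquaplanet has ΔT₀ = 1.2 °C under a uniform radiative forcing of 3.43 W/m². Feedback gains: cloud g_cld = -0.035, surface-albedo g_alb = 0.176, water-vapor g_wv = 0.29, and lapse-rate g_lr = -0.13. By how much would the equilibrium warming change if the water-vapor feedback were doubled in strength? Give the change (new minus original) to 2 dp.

1.22 °C

Original: g = 0.301, ΔT = 1.2/(1−0.301) = 1.7167 °C.
With doubled water-vapor: g' = 0.591, ΔT' = 1.2/(1−0.591) = 2.9340 °C.
Change = 2.9340 − 1.7167 = 1.22 °C.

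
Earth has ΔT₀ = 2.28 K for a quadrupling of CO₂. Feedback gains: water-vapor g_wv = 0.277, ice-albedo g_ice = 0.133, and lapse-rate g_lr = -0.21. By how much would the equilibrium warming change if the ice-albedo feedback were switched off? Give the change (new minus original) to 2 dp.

Original: g = 0.2, ΔT = 2.28/(1−0.2) = 2.8500 K.
Without ice-albedo: g' = 0.067, ΔT' = 2.28/(1−0.067) = 2.4437 K.
Change = 2.4437 − 2.8500 = -0.41 K.

-0.41 K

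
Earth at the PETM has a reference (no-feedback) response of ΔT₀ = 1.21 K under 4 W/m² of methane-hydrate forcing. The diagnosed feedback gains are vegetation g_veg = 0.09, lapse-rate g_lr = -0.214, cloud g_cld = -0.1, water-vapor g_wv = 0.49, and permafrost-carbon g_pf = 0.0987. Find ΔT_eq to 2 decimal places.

1.90 K

Total gain g = 0.09 − 0.214 − 0.1 + 0.49 + 0.0987 = 0.3647.
Amplification A = 1/(1 − 0.3647) = 1.574.
ΔT = 1.21 × 1.574 = 1.90 K.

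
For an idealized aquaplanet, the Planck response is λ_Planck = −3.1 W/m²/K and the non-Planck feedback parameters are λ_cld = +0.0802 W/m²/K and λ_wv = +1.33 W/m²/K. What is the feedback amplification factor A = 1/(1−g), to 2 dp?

Convert to gains: g_cld = 0.0802/3.1 = 0.02587; g_wv = 1.33/3.1 = 0.429.
Total gain g = 0.45487.
A = 1/(1 − 0.45487) = 1.83.

1.83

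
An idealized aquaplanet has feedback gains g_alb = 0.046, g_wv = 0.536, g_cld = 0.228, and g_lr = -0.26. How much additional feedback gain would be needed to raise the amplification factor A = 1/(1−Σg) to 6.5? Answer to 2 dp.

0.30

Current total gain = 0.55.
Target gain for A = 6.5: g* = 1 − 1/6.5 = 0.8462.
Additional gain needed = 0.8462 − 0.55 = 0.30.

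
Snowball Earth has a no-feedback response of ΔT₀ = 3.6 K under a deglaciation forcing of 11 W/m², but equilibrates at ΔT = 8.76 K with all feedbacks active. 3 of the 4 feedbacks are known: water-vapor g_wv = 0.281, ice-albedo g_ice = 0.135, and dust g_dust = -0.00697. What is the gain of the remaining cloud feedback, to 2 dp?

0.18

Amplification A = ΔT/ΔT₀ = 8.76/3.6 = 2.433.
Total gain g = 1 − 1/A = 1 − 1/2.433 = 0.589.
Known gains sum to 0.281 + 0.135 − 0.00697 = 0.40903.
g_cld = 0.589 − 0.40903 = 0.18.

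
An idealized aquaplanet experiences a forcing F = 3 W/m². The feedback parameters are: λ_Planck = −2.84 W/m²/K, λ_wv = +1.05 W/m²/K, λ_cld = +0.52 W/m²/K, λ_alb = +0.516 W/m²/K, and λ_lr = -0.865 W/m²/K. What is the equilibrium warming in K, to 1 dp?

Net feedback parameter λ = (−2.84) + (+1.05) + (+0.52) + (+0.516) + (-0.865) = -1.619 W/m²/K.
ΔT = −F/λ = −3/(-1.619) = 1.9 K.

1.9 K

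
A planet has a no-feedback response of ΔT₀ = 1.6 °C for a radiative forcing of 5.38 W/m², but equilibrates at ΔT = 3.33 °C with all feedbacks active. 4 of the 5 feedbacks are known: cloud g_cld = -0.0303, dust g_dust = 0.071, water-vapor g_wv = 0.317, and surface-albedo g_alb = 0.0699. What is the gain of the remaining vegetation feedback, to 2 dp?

Amplification A = ΔT/ΔT₀ = 3.33/1.6 = 2.081.
Total gain g = 1 − 1/A = 1 − 1/2.081 = 0.5195.
Known gains sum to -0.0303 + 0.071 + 0.317 + 0.0699 = 0.4276.
g_veg = 0.5195 − 0.4276 = 0.09.

0.09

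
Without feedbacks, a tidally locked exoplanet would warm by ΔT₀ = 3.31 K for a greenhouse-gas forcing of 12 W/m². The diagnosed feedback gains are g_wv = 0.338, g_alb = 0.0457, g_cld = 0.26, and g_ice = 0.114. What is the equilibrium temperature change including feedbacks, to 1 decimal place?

Total gain g = 0.338 + 0.0457 + 0.26 + 0.114 = 0.7577.
Amplification A = 1/(1 − 0.7577) = 4.127.
ΔT = 3.31 × 4.127 = 13.7 K.

13.7 K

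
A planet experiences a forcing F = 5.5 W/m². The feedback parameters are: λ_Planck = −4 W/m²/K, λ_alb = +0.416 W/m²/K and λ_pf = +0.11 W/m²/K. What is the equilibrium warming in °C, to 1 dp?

Net feedback parameter λ = (−4) + (+0.416) + (+0.11) = -3.474 W/m²/K.
ΔT = −F/λ = −5.5/(-3.474) = 1.6 °C.

1.6 °C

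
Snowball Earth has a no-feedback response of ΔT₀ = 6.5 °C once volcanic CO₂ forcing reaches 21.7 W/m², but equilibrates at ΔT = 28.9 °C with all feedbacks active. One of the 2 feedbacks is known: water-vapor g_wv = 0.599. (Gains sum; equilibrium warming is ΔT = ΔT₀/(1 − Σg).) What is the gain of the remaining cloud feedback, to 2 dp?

0.18

Amplification A = ΔT/ΔT₀ = 28.9/6.5 = 4.446.
Total gain g = 1 − 1/A = 1 − 1/4.446 = 0.7751.
The known gain is 0.599.
g_cld = 0.7751 − 0.599 = 0.18.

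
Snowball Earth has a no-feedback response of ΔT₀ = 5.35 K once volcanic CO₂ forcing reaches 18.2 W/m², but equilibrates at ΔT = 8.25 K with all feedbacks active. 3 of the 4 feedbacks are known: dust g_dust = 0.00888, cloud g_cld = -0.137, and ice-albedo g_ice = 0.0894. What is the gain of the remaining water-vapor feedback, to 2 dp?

0.39

Amplification A = ΔT/ΔT₀ = 8.25/5.35 = 1.542.
Total gain g = 1 − 1/A = 1 − 1/1.542 = 0.3515.
Known gains sum to 0.00888 − 0.137 + 0.0894 = -0.03872.
g_wv = 0.3515 + 0.03872 = 0.39.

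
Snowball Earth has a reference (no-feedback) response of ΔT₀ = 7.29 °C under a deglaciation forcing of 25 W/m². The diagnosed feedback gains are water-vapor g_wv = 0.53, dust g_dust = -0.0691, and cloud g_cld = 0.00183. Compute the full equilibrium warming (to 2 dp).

13.57 °C

Total gain g = 0.53 − 0.0691 + 0.00183 = 0.46273.
Amplification A = 1/(1 − 0.46273) = 1.861.
ΔT = 7.29 × 1.861 = 13.57 °C.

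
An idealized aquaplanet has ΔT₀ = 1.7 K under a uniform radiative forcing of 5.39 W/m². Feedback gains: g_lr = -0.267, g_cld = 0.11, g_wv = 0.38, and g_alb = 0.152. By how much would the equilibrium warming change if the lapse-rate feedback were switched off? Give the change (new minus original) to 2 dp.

Original: g = 0.375, ΔT = 1.7/(1−0.375) = 2.7200 K.
Without lapse-rate: g' = 0.642, ΔT' = 1.7/(1−0.642) = 4.7486 K.
Change = 4.7486 − 2.7200 = 2.03 K.

2.03 K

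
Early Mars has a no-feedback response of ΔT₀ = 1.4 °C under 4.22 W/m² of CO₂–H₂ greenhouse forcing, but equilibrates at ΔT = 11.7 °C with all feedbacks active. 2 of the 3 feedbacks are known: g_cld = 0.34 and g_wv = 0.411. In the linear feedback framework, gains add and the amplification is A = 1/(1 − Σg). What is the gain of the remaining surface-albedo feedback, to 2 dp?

Amplification A = ΔT/ΔT₀ = 11.7/1.4 = 8.357.
Total gain g = 1 − 1/A = 1 − 1/8.357 = 0.8803.
Known gains sum to 0.34 + 0.411 = 0.751.
g_alb = 0.8803 − 0.751 = 0.13.

0.13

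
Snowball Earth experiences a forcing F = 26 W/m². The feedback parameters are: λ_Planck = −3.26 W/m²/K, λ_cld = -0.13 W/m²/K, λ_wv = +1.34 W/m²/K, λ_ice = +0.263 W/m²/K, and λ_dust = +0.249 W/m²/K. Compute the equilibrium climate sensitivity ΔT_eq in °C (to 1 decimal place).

Net feedback parameter λ = (−3.26) + (-0.13) + (+1.34) + (+0.263) + (+0.249) = -1.538 W/m²/K.
ΔT = −F/λ = −26/(-1.538) = 16.9 °C.

16.9 °C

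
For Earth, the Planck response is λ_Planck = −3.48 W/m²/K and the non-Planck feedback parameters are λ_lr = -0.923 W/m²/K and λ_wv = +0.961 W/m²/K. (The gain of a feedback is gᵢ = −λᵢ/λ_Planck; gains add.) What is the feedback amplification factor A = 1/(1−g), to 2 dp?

Convert to gains: g_lr = -0.923/3.48 = -0.2652; g_wv = 0.961/3.48 = 0.2761.
Total gain g = 0.0109.
A = 1/(1 − 0.0109) = 1.01.

1.01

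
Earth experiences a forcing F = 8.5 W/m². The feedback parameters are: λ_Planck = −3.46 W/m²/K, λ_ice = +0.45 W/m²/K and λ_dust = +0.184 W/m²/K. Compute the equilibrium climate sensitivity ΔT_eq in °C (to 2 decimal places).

Net feedback parameter λ = (−3.46) + (+0.45) + (+0.184) = -2.826 W/m²/K.
ΔT = −F/λ = −8.5/(-2.826) = 3.01 °C.

3.01 °C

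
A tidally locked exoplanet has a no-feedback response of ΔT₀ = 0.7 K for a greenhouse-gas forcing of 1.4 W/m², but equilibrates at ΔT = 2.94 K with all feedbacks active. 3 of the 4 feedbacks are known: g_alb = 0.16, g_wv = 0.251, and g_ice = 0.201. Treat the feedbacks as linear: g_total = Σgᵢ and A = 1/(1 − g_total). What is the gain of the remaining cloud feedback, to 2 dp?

Amplification A = ΔT/ΔT₀ = 2.94/0.7 = 4.2.
Total gain g = 1 − 1/A = 1 − 1/4.2 = 0.7619.
Known gains sum to 0.16 + 0.251 + 0.201 = 0.612.
g_cld = 0.7619 − 0.612 = 0.15.

0.15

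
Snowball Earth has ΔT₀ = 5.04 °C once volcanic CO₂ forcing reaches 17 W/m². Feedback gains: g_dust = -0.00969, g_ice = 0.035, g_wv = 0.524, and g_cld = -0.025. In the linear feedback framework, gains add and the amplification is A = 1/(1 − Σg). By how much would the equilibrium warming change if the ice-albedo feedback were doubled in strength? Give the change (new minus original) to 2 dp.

Original: g = 0.52431, ΔT = 5.04/(1−0.52431) = 10.5951 °C.
With doubled ice-albedo: g' = 0.55931, ΔT' = 5.04/(1−0.55931) = 11.4366 °C.
Change = 11.4366 − 10.5951 = 0.84 °C.

0.84 °C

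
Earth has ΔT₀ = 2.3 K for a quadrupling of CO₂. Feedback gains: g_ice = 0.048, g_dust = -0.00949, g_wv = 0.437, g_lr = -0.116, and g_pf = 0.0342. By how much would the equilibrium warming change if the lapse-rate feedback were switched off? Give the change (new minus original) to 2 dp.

Original: g = 0.39371, ΔT = 2.3/(1−0.39371) = 3.7936 K.
Without lapse-rate: g' = 0.50971, ΔT' = 2.3/(1−0.50971) = 4.6911 K.
Change = 4.6911 − 3.7936 = 0.90 K.

0.90 K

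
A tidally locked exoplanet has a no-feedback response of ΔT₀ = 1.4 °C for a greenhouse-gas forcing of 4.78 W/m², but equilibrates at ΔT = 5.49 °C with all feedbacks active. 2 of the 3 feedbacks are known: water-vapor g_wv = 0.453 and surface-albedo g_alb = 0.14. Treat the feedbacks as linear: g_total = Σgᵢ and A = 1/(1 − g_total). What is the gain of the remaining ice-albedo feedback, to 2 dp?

Amplification A = ΔT/ΔT₀ = 5.49/1.4 = 3.921.
Total gain g = 1 − 1/A = 1 − 1/3.921 = 0.745.
Known gains sum to 0.453 + 0.14 = 0.593.
g_ice = 0.745 − 0.593 = 0.15.

0.15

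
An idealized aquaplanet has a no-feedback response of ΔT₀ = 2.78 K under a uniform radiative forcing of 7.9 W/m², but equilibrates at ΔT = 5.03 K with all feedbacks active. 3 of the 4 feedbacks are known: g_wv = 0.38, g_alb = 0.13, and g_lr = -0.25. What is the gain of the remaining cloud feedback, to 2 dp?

0.19

Amplification A = ΔT/ΔT₀ = 5.03/2.78 = 1.809.
Total gain g = 1 − 1/A = 1 − 1/1.809 = 0.4472.
Known gains sum to 0.38 + 0.13 − 0.25 = 0.26.
g_cld = 0.4472 − 0.26 = 0.19.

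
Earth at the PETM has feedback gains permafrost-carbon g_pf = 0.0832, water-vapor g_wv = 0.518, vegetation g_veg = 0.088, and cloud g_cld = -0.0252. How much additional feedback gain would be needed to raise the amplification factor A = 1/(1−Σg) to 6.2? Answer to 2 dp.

Current total gain = 0.664.
Target gain for A = 6.2: g* = 1 − 1/6.2 = 0.8387.
Additional gain needed = 0.8387 − 0.664 = 0.17.

0.17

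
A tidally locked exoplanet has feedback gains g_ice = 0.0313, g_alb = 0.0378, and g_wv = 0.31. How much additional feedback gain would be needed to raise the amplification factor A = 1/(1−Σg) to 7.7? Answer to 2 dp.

Current total gain = 0.3791.
Target gain for A = 7.7: g* = 1 − 1/7.7 = 0.8701.
Additional gain needed = 0.8701 − 0.3791 = 0.49.

0.49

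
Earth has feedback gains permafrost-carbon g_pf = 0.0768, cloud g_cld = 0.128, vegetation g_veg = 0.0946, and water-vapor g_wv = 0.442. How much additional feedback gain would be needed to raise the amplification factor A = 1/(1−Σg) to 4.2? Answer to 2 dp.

Current total gain = 0.7414.
Target gain for A = 4.2: g* = 1 − 1/4.2 = 0.7619.
Additional gain needed = 0.7619 − 0.7414 = 0.02.

0.02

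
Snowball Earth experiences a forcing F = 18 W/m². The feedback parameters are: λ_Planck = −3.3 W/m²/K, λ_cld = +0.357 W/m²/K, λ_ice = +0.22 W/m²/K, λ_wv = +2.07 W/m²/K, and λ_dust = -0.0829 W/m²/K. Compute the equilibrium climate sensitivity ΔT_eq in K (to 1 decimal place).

Net feedback parameter λ = (−3.3) + (+0.357) + (+0.22) + (+2.07) + (-0.0829) = -0.7359 W/m²/K.
ΔT = −F/λ = −18/(-0.7359) = 24.5 K.

24.5 K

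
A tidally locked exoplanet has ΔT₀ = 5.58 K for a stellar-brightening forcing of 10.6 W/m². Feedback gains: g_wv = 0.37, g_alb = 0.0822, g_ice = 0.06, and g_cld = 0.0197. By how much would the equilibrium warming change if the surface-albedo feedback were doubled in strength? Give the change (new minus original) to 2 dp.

Original: g = 0.5319, ΔT = 5.58/(1−0.5319) = 11.9205 K.
With doubled surface-albedo: g' = 0.6141, ΔT' = 5.58/(1−0.6141) = 14.4597 K.
Change = 14.4597 − 11.9205 = 2.54 K.

2.54 K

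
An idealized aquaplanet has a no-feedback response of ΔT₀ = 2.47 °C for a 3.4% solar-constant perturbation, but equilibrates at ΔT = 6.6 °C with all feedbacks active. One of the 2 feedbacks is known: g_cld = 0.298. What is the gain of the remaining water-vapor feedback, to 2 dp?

0.33

Amplification A = ΔT/ΔT₀ = 6.6/2.47 = 2.672.
Total gain g = 1 − 1/A = 1 − 1/2.672 = 0.6257.
The known gain is 0.298.
g_wv = 0.6257 − 0.298 = 0.33.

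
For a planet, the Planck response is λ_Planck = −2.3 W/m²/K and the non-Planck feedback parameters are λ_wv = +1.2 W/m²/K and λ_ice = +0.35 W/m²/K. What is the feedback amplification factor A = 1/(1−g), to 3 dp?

Convert to gains: g_wv = 1.2/2.3 = 0.5217; g_ice = 0.35/2.3 = 0.1522.
Total gain g = 0.6739.
A = 1/(1 − 0.6739) = 3.067.

3.067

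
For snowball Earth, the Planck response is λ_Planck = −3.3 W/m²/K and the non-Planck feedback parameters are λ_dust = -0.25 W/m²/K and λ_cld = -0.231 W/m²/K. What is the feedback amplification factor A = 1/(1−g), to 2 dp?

Convert to gains: g_dust = -0.25/3.3 = -0.07576; g_cld = -0.231/3.3 = -0.07.
Total gain g = -0.14576.
A = 1/(1 + 0.14576) = 0.87.

0.87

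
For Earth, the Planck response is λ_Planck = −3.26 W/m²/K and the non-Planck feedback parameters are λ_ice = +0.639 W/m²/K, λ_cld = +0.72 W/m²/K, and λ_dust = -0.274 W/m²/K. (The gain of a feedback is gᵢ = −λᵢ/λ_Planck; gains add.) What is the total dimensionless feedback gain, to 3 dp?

0.333

Convert to gains: g_ice = 0.639/3.26 = 0.196; g_cld = 0.72/3.26 = 0.2209; g_dust = -0.274/3.26 = -0.08405.
Total gain g = 0.33285.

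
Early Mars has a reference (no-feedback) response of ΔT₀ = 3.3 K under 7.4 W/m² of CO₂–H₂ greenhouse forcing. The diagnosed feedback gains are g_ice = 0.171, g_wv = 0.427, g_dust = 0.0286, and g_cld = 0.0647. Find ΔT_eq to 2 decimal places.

10.69 K

Total gain g = 0.171 + 0.427 + 0.0286 + 0.0647 = 0.6913.
Amplification A = 1/(1 − 0.6913) = 3.239.
ΔT = 3.3 × 3.239 = 10.69 K.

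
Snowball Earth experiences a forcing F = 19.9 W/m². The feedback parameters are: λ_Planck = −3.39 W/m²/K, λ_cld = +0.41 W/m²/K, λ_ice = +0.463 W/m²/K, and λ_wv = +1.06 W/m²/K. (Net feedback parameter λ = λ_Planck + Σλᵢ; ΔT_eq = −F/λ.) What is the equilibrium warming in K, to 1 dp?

13.7 K

Net feedback parameter λ = (−3.39) + (+0.41) + (+0.463) + (+1.06) = -1.457 W/m²/K.
ΔT = −F/λ = −19.9/(-1.457) = 13.7 K.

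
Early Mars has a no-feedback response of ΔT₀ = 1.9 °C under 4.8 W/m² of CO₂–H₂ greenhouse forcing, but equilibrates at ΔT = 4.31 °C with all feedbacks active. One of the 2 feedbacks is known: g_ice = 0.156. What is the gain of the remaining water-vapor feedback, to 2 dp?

0.40

Amplification A = ΔT/ΔT₀ = 4.31/1.9 = 2.268.
Total gain g = 1 − 1/A = 1 − 1/2.268 = 0.5591.
The known gain is 0.156.
g_wv = 0.5591 − 0.156 = 0.40.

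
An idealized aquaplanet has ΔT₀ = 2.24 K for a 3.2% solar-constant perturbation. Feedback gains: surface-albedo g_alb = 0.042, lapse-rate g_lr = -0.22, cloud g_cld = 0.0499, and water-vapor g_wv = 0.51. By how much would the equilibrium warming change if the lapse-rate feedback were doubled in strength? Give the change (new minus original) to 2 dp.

Original: g = 0.3819, ΔT = 2.24/(1−0.3819) = 3.6240 K.
With doubled lapse-rate: g' = 0.1619, ΔT' = 2.24/(1−0.1619) = 2.6727 K.
Change = 2.6727 − 3.6240 = -0.95 K.

-0.95 K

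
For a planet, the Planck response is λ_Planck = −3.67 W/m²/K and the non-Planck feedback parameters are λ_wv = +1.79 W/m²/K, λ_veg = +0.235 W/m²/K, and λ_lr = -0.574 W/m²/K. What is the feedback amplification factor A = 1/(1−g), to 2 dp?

Convert to gains: g_wv = 1.79/3.67 = 0.4877; g_veg = 0.235/3.67 = 0.06403; g_lr = -0.574/3.67 = -0.1564.
Total gain g = 0.39533.
A = 1/(1 − 0.39533) = 1.65.

1.65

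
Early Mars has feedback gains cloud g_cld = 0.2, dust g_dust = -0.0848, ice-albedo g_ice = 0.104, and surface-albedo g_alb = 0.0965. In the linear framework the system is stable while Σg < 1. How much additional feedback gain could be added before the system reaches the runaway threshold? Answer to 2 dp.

0.68

Current total gain = 0.2 − 0.0848 + 0.104 + 0.0965 = 0.3157.
Margin to runaway = 1 − 0.3157 = 0.68.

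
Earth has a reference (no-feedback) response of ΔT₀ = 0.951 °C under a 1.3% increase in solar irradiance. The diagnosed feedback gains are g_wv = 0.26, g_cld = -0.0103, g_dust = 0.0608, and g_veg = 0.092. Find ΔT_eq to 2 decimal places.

1.59 °C

Total gain g = 0.26 − 0.0103 + 0.0608 + 0.092 = 0.4025.
Amplification A = 1/(1 − 0.4025) = 1.674.
ΔT = 0.951 × 1.674 = 1.59 °C.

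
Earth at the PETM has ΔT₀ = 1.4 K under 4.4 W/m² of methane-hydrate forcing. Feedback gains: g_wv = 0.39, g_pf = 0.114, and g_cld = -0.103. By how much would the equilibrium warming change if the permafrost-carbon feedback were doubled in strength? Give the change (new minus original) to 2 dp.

0.55 K

Original: g = 0.401, ΔT = 1.4/(1−0.401) = 2.3372 K.
With doubled permafrost-carbon: g' = 0.515, ΔT' = 1.4/(1−0.515) = 2.8866 K.
Change = 2.8866 − 2.3372 = 0.55 K.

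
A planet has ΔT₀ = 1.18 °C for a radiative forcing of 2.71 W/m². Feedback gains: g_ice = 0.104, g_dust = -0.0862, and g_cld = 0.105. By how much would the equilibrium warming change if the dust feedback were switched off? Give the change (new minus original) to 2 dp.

0.15 °C

Original: g = 0.1228, ΔT = 1.18/(1−0.1228) = 1.3452 °C.
Without dust: g' = 0.209, ΔT' = 1.18/(1−0.209) = 1.4918 °C.
Change = 1.4918 − 1.3452 = 0.15 °C.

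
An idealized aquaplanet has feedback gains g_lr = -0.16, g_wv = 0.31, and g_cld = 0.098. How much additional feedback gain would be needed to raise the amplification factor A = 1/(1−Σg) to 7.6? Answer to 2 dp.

0.62

Current total gain = 0.248.
Target gain for A = 7.6: g* = 1 − 1/7.6 = 0.8684.
Additional gain needed = 0.8684 − 0.248 = 0.62.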